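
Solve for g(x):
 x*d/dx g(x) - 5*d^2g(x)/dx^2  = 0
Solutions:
 g(x) = C1 + C2*erfi(sqrt(10)*x/10)


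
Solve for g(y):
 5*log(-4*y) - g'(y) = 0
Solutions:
 g(y) = C1 + 5*y*log(-y) + 5*y*(-1 + 2*log(2))


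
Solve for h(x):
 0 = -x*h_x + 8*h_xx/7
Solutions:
 h(x) = C1 + C2*erfi(sqrt(7)*x/4)


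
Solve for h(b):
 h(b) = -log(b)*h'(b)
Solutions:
 h(b) = C1*exp(-li(b))


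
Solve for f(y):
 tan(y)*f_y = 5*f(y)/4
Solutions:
 f(y) = C1*sin(y)^(5/4)


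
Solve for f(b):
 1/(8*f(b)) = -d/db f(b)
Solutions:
 f(b) = -sqrt(C1 - b)/2
 f(b) = sqrt(C1 - b)/2


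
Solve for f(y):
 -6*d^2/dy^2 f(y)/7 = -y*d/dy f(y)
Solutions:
 f(y) = C1 + C2*erfi(sqrt(21)*y/6)


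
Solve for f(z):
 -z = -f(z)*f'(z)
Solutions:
 f(z) = -sqrt(C1 + z^2)
 f(z) = sqrt(C1 + z^2)


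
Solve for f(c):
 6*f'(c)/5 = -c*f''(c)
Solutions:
 f(c) = C1 + C2/c^(1/5)


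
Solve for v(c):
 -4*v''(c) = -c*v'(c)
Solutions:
 v(c) = C1 + C2*erfi(sqrt(2)*c/4)


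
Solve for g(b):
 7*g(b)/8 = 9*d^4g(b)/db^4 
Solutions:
 g(b) = C1*exp(-14^(1/4)*sqrt(3)*b/6) + C2*exp(14^(1/4)*sqrt(3)*b/6) + C3*sin(14^(1/4)*sqrt(3)*b/6) + C4*cos(14^(1/4)*sqrt(3)*b/6)


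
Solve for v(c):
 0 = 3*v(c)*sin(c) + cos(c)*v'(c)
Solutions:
 v(c) = C1*cos(c)^3


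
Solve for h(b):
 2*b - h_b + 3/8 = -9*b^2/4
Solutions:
 h(b) = C1 + 3*b^3/4 + b^2 + 3*b/8


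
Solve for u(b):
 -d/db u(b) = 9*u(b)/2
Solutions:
 u(b) = C1*exp(-9*b/2)


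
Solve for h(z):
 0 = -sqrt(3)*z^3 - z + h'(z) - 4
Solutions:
 h(z) = C1 + sqrt(3)*z^4/4 + z^2/2 + 4*z


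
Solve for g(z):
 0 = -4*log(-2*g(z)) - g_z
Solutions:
 Integral(1/(log(-_y) + log(2)), (_y, g(z)))/4 = C1 - z


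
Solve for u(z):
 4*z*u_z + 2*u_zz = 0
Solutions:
 u(z) = C1 + C2*erf(z)


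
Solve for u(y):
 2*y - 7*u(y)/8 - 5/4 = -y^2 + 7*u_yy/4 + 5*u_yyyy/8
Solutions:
 u(y) = C1*sin(sqrt(5)*y*sqrt(7 - sqrt(14))/5) + C2*sin(sqrt(5)*y*sqrt(sqrt(14) + 7)/5) + C3*cos(sqrt(5)*y*sqrt(7 - sqrt(14))/5) + C4*cos(sqrt(5)*y*sqrt(sqrt(14) + 7)/5) + 8*y^2/7 + 16*y/7 - 6


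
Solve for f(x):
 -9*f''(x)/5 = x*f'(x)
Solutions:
 f(x) = C1 + C2*erf(sqrt(10)*x/6)


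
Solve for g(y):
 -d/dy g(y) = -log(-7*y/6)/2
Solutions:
 g(y) = C1 + y*log(-y)/2 + y*(-log(6) - 1 + log(7))/2


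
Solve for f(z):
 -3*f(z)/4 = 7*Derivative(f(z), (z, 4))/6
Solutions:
 f(z) = (C1*sin(2^(1/4)*sqrt(3)*7^(3/4)*z/14) + C2*cos(2^(1/4)*sqrt(3)*7^(3/4)*z/14))*exp(-2^(1/4)*sqrt(3)*7^(3/4)*z/14) + (C3*sin(2^(1/4)*sqrt(3)*7^(3/4)*z/14) + C4*cos(2^(1/4)*sqrt(3)*7^(3/4)*z/14))*exp(2^(1/4)*sqrt(3)*7^(3/4)*z/14)


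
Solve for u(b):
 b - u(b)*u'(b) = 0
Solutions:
 u(b) = -sqrt(C1 + b^2)
 u(b) = sqrt(C1 + b^2)


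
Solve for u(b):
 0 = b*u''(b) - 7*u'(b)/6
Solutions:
 u(b) = C1 + C2*b^(13/6)


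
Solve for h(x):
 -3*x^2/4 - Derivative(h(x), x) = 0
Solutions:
 h(x) = C1 - x^3/4


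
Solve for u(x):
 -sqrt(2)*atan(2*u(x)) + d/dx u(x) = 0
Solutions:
 Integral(1/atan(2*_y), (_y, u(x))) = C1 + sqrt(2)*x


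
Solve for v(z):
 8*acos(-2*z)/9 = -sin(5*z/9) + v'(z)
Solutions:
 v(z) = C1 + 8*z*acos(-2*z)/9 + 4*sqrt(1 - 4*z^2)/9 - 9*cos(5*z/9)/5


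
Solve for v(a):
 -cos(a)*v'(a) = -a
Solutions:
 v(a) = C1 + Integral(a/cos(a), a)


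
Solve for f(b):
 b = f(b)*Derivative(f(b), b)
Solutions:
 f(b) = -sqrt(C1 + b^2)
 f(b) = sqrt(C1 + b^2)


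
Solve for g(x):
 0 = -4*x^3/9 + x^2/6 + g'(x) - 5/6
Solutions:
 g(x) = C1 + x^4/9 - x^3/18 + 5*x/6


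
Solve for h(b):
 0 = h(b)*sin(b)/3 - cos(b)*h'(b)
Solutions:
 h(b) = C1/cos(b)^(1/3)


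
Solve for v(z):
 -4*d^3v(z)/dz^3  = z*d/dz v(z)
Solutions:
 v(z) = C1 + Integral(C2*airyai(-2^(1/3)*z/2) + C3*airybi(-2^(1/3)*z/2), z)


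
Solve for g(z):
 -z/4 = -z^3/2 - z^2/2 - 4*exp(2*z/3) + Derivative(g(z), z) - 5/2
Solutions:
 g(z) = C1 + z^4/8 + z^3/6 - z^2/8 + 5*z/2 + 6*exp(2*z/3)


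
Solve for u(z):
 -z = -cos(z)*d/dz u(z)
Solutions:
 u(z) = C1 + Integral(z/cos(z), z)


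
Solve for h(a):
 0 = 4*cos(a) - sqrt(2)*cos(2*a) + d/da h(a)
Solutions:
 h(a) = C1 - 4*sin(a) + sqrt(2)*sin(2*a)/2


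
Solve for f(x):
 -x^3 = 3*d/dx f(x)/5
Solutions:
 f(x) = C1 - 5*x^4/12


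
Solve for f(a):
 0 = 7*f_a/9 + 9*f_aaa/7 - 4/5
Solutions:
 f(a) = C1 + C2*sin(7*a/9) + C3*cos(7*a/9) + 36*a/35


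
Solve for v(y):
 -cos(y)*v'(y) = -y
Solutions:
 v(y) = C1 + Integral(y/cos(y), y)


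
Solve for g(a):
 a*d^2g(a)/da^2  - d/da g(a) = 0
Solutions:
 g(a) = C1 + C2*a^2


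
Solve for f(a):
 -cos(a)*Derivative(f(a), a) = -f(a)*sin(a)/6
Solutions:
 f(a) = C1/cos(a)^(1/6)


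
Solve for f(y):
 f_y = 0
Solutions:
 f(y) = C1


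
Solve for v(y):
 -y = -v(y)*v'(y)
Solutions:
 v(y) = -sqrt(C1 + y^2)
 v(y) = sqrt(C1 + y^2)


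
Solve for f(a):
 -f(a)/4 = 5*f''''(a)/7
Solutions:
 f(a) = (C1*sin(5^(3/4)*7^(1/4)*a/10) + C2*cos(5^(3/4)*7^(1/4)*a/10))*exp(-5^(3/4)*7^(1/4)*a/10) + (C3*sin(5^(3/4)*7^(1/4)*a/10) + C4*cos(5^(3/4)*7^(1/4)*a/10))*exp(5^(3/4)*7^(1/4)*a/10)


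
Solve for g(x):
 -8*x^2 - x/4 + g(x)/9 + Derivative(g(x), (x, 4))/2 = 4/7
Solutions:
 g(x) = 72*x^2 + 9*x/4 + (C1*sin(2^(3/4)*sqrt(3)*x/6) + C2*cos(2^(3/4)*sqrt(3)*x/6))*exp(-2^(3/4)*sqrt(3)*x/6) + (C3*sin(2^(3/4)*sqrt(3)*x/6) + C4*cos(2^(3/4)*sqrt(3)*x/6))*exp(2^(3/4)*sqrt(3)*x/6) + 36/7


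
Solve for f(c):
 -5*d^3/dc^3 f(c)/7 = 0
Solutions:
 f(c) = C1 + C2*c + C3*c^2


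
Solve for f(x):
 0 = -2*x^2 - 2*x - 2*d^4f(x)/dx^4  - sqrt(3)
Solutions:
 f(x) = C1 + C2*x + C3*x^2 + C4*x^3 - x^6/360 - x^5/120 - sqrt(3)*x^4/48


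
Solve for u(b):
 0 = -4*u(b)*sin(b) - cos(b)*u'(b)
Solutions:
 u(b) = C1*cos(b)^4


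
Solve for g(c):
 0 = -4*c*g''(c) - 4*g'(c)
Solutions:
 g(c) = C1 + C2*log(c)


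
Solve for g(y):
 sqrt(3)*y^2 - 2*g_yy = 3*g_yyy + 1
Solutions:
 g(y) = C1 + C2*y + C3*exp(-2*y/3) + sqrt(3)*y^4/24 - sqrt(3)*y^3/4 + y^2*(-2 + 9*sqrt(3))/8


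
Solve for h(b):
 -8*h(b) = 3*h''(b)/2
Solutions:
 h(b) = C1*sin(4*sqrt(3)*b/3) + C2*cos(4*sqrt(3)*b/3)


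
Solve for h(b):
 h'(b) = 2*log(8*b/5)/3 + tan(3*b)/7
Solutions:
 h(b) = C1 + 2*b*log(b)/3 - 2*b*log(5)/3 - 2*b/3 + 2*b*log(2) - log(cos(3*b))/21


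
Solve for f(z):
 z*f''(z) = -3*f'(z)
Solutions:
 f(z) = C1 + C2/z^2


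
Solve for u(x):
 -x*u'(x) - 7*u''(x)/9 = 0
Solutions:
 u(x) = C1 + C2*erf(3*sqrt(14)*x/14)


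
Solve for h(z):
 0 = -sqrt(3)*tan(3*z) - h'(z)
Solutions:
 h(z) = C1 + sqrt(3)*log(cos(3*z))/3


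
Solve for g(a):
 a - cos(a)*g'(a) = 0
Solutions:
 g(a) = C1 + Integral(a/cos(a), a)


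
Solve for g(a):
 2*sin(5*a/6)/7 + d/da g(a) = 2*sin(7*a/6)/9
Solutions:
 g(a) = C1 + 12*cos(5*a/6)/35 - 4*cos(7*a/6)/21


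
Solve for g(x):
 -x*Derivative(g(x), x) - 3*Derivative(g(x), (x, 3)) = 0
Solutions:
 g(x) = C1 + Integral(C2*airyai(-3^(2/3)*x/3) + C3*airybi(-3^(2/3)*x/3), x)


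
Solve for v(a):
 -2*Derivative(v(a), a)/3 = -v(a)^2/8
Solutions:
 v(a) = -16/(C1 + 3*a)


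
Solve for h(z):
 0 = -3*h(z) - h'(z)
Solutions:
 h(z) = C1*exp(-3*z)


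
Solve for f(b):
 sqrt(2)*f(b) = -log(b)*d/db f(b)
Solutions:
 f(b) = C1*exp(-sqrt(2)*li(b))


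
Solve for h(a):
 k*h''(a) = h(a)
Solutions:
 h(a) = C1*exp(-a*sqrt(1/k)) + C2*exp(a*sqrt(1/k))


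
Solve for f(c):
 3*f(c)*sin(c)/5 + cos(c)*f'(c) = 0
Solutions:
 f(c) = C1*cos(c)^(3/5)


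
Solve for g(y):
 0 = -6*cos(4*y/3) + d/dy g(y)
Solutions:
 g(y) = C1 + 9*sin(4*y/3)/2


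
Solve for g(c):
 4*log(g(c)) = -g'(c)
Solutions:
 li(g(c)) = C1 - 4*c


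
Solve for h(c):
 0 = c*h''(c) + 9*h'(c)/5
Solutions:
 h(c) = C1 + C2/c^(4/5)


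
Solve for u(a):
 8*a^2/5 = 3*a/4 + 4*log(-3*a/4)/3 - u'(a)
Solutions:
 u(a) = C1 - 8*a^3/15 + 3*a^2/8 + 4*a*log(-a)/3 + 4*a*(-2*log(2) - 1 + log(3))/3


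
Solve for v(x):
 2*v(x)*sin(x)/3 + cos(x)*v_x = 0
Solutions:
 v(x) = C1*cos(x)^(2/3)


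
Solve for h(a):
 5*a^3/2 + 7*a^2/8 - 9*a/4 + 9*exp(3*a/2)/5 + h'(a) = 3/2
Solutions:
 h(a) = C1 - 5*a^4/8 - 7*a^3/24 + 9*a^2/8 + 3*a/2 - 6*exp(3*a/2)/5


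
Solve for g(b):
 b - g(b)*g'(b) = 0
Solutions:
 g(b) = -sqrt(C1 + b^2)
 g(b) = sqrt(C1 + b^2)


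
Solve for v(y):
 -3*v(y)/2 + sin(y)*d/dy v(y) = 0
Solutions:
 v(y) = C1*(cos(y) - 1)^(3/4)/(cos(y) + 1)^(3/4)


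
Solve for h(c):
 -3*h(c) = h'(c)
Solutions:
 h(c) = C1*exp(-3*c)


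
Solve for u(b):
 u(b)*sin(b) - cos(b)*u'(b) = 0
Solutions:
 u(b) = C1/cos(b)


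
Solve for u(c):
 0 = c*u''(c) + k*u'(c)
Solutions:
 u(c) = C1 + c^(1 - re(k))*(C2*sin(log(c)*Abs(im(k))) + C3*cos(log(c)*im(k)))


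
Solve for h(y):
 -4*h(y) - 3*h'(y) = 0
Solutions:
 h(y) = C1*exp(-4*y/3)


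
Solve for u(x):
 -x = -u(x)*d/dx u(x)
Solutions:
 u(x) = -sqrt(C1 + x^2)
 u(x) = sqrt(C1 + x^2)


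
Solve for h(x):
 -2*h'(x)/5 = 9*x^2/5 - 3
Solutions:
 h(x) = C1 - 3*x^3/2 + 15*x/2


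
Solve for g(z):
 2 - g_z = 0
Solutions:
 g(z) = C1 + 2*z


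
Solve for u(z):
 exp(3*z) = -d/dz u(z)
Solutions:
 u(z) = C1 - exp(3*z)/3


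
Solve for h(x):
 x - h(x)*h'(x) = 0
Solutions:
 h(x) = -sqrt(C1 + x^2)
 h(x) = sqrt(C1 + x^2)


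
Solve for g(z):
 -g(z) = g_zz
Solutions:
 g(z) = C1*sin(z) + C2*cos(z)


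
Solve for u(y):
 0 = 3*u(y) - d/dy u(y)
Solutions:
 u(y) = C1*exp(3*y)


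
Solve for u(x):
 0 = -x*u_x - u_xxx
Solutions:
 u(x) = C1 + Integral(C2*airyai(-x) + C3*airybi(-x), x)


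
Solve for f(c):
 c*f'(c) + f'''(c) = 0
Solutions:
 f(c) = C1 + Integral(C2*airyai(-c) + C3*airybi(-c), c)


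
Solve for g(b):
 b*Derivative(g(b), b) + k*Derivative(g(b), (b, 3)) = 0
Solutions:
 g(b) = C1 + Integral(C2*airyai(b*(-1/k)^(1/3)) + C3*airybi(b*(-1/k)^(1/3)), b)


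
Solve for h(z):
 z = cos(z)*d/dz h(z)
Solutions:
 h(z) = C1 + Integral(z/cos(z), z)


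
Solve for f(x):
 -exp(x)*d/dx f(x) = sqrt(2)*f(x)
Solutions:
 f(x) = C1*exp(sqrt(2)*exp(-x))


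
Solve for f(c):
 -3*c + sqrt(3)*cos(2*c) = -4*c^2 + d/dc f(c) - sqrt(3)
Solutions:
 f(c) = C1 + 4*c^3/3 - 3*c^2/2 + sqrt(3)*(c + sin(c)*cos(c))


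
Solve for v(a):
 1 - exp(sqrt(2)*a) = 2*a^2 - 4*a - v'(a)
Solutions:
 v(a) = C1 + 2*a^3/3 - 2*a^2 - a + sqrt(2)*exp(sqrt(2)*a)/2


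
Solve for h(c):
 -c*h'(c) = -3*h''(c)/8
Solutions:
 h(c) = C1 + C2*erfi(2*sqrt(3)*c/3)


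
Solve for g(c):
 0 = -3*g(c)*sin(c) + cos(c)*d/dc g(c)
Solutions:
 g(c) = C1/cos(c)^3


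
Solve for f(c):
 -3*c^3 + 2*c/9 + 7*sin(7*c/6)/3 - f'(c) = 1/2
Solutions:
 f(c) = C1 - 3*c^4/4 + c^2/9 - c/2 - 2*cos(7*c/6)


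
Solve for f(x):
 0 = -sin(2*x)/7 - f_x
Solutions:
 f(x) = C1 + cos(2*x)/14


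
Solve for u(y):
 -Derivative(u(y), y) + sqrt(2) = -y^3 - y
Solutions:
 u(y) = C1 + y^4/4 + y^2/2 + sqrt(2)*y


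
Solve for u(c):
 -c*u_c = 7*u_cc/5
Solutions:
 u(c) = C1 + C2*erf(sqrt(70)*c/14)


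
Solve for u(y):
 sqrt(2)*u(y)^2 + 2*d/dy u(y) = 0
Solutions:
 u(y) = 2/(C1 + sqrt(2)*y)


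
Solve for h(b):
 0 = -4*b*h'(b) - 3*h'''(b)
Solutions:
 h(b) = C1 + Integral(C2*airyai(-6^(2/3)*b/3) + C3*airybi(-6^(2/3)*b/3), b)


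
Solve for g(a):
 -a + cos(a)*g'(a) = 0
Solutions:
 g(a) = C1 + Integral(a/cos(a), a)


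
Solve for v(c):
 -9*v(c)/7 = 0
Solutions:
 v(c) = 0


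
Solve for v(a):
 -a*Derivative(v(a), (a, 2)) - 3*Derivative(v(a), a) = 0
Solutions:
 v(a) = C1 + C2/a^2


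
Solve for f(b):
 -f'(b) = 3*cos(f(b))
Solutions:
 f(b) = pi - asin((C1 + exp(6*b))/(C1 - exp(6*b)))
 f(b) = asin((C1 + exp(6*b))/(C1 - exp(6*b)))


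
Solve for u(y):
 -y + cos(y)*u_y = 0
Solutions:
 u(y) = C1 + Integral(y/cos(y), y)


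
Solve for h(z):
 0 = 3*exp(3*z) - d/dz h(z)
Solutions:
 h(z) = C1 + exp(3*z)


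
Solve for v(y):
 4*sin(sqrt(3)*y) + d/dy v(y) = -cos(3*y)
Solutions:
 v(y) = C1 - sin(3*y)/3 + 4*sqrt(3)*cos(sqrt(3)*y)/3


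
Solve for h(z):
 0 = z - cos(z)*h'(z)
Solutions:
 h(z) = C1 + Integral(z/cos(z), z)


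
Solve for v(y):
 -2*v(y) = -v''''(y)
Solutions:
 v(y) = C1*exp(-2^(1/4)*y) + C2*exp(2^(1/4)*y) + C3*sin(2^(1/4)*y) + C4*cos(2^(1/4)*y)


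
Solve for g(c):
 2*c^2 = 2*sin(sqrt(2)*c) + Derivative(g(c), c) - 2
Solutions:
 g(c) = C1 + 2*c^3/3 + 2*c + sqrt(2)*cos(sqrt(2)*c)


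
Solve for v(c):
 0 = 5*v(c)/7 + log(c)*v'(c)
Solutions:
 v(c) = C1*exp(-5*li(c)/7)


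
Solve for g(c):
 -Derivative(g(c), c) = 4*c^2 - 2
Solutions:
 g(c) = C1 - 4*c^3/3 + 2*c


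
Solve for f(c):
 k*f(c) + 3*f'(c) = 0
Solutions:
 f(c) = C1*exp(-c*k/3)


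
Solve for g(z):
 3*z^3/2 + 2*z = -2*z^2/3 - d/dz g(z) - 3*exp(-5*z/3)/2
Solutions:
 g(z) = C1 - 3*z^4/8 - 2*z^3/9 - z^2 + 9*exp(-5*z/3)/10


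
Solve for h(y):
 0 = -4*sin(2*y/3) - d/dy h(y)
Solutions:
 h(y) = C1 + 6*cos(2*y/3)


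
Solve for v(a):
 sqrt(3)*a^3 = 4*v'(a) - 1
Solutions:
 v(a) = C1 + sqrt(3)*a^4/16 + a/4


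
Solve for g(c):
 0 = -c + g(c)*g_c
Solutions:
 g(c) = -sqrt(C1 + c^2)
 g(c) = sqrt(C1 + c^2)


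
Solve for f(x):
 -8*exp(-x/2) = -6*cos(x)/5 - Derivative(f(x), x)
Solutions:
 f(x) = C1 - 6*sin(x)/5 - 16*exp(-x/2)


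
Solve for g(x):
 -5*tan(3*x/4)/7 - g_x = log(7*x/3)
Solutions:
 g(x) = C1 - x*log(x) - x*log(7) + x + x*log(3) + 20*log(cos(3*x/4))/21


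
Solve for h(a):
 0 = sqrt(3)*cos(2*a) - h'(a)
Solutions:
 h(a) = C1 + sqrt(3)*sin(2*a)/2


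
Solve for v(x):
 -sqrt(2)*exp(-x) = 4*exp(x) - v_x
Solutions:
 v(x) = C1 + 4*exp(x) - sqrt(2)*exp(-x)


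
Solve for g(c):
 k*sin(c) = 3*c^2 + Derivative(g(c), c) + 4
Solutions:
 g(c) = C1 - c^3 - 4*c - k*cos(c)


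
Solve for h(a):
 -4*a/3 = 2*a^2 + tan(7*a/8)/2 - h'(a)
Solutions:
 h(a) = C1 + 2*a^3/3 + 2*a^2/3 - 4*log(cos(7*a/8))/7


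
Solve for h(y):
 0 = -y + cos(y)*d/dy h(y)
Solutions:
 h(y) = C1 + Integral(y/cos(y), y)


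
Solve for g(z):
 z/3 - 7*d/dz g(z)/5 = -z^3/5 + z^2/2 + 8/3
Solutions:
 g(z) = C1 + z^4/28 - 5*z^3/42 + 5*z^2/42 - 40*z/21


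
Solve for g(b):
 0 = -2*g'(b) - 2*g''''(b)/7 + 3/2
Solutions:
 g(b) = C1 + C4*exp(-7^(1/3)*b) + 3*b/4 + (C2*sin(sqrt(3)*7^(1/3)*b/2) + C3*cos(sqrt(3)*7^(1/3)*b/2))*exp(7^(1/3)*b/2)


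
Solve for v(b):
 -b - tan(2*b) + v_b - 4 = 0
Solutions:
 v(b) = C1 + b^2/2 + 4*b - log(cos(2*b))/2


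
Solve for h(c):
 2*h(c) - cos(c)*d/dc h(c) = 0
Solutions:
 h(c) = C1*(sin(c) + 1)/(sin(c) - 1)


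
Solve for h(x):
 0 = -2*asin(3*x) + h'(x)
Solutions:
 h(x) = C1 + 2*x*asin(3*x) + 2*sqrt(1 - 9*x^2)/3


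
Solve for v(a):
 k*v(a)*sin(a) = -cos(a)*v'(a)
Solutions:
 v(a) = C1*exp(k*log(cos(a)))


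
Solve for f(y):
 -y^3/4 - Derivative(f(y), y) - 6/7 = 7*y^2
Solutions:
 f(y) = C1 - y^4/16 - 7*y^3/3 - 6*y/7


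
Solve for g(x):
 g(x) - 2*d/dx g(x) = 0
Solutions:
 g(x) = C1*exp(x/2)


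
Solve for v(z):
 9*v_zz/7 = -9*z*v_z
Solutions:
 v(z) = C1 + C2*erf(sqrt(14)*z/2)


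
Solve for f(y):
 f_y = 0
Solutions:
 f(y) = C1


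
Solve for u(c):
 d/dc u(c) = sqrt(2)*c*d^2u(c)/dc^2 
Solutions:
 u(c) = C1 + C2*c^(sqrt(2)/2 + 1)


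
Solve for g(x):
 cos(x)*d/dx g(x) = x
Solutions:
 g(x) = C1 + Integral(x/cos(x), x)


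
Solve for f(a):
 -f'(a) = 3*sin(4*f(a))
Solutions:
 f(a) = -acos((-C1 - exp(24*a))/(C1 - exp(24*a)))/4 + pi/2
 f(a) = acos((-C1 - exp(24*a))/(C1 - exp(24*a)))/4


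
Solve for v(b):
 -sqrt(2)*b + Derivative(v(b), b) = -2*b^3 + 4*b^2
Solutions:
 v(b) = C1 - b^4/2 + 4*b^3/3 + sqrt(2)*b^2/2


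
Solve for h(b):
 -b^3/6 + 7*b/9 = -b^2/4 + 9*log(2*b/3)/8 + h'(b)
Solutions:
 h(b) = C1 - b^4/24 + b^3/12 + 7*b^2/18 - 9*b*log(b)/8 - 9*b*log(2)/8 + 9*b/8 + 9*b*log(3)/8


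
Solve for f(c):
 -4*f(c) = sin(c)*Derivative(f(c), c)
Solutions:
 f(c) = C1*(cos(c)^2 + 2*cos(c) + 1)/(cos(c)^2 - 2*cos(c) + 1)


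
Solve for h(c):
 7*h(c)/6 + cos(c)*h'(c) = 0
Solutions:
 h(c) = C1*(sin(c) - 1)^(7/12)/(sin(c) + 1)^(7/12)


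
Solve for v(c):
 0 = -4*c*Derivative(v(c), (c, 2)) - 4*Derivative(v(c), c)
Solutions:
 v(c) = C1 + C2*log(c)


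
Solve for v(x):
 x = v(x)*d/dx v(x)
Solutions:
 v(x) = -sqrt(C1 + x^2)
 v(x) = sqrt(C1 + x^2)


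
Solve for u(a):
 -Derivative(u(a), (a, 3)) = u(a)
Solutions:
 u(a) = C3*exp(-a) + (C1*sin(sqrt(3)*a/2) + C2*cos(sqrt(3)*a/2))*exp(a/2)


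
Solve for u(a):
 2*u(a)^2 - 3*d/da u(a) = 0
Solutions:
 u(a) = -3/(C1 + 2*a)


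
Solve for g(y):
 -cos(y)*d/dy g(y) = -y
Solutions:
 g(y) = C1 + Integral(y/cos(y), y)


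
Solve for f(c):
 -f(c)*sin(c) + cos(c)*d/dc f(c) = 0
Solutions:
 f(c) = C1/cos(c)


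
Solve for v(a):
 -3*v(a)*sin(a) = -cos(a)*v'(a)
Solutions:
 v(a) = C1/cos(a)^3


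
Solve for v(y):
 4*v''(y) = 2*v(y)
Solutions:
 v(y) = C1*exp(-sqrt(2)*y/2) + C2*exp(sqrt(2)*y/2)


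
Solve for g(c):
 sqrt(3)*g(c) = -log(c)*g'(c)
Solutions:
 g(c) = C1*exp(-sqrt(3)*li(c))


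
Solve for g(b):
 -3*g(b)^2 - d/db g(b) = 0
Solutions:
 g(b) = 1/(C1 + 3*b)


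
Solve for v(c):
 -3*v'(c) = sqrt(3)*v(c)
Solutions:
 v(c) = C1*exp(-sqrt(3)*c/3)


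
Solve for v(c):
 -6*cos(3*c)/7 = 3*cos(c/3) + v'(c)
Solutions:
 v(c) = C1 - 9*sin(c/3) - 2*sin(3*c)/7


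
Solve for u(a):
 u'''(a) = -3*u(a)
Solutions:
 u(a) = C3*exp(-3^(1/3)*a) + (C1*sin(3^(5/6)*a/2) + C2*cos(3^(5/6)*a/2))*exp(3^(1/3)*a/2)


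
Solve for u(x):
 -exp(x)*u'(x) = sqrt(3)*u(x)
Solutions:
 u(x) = C1*exp(sqrt(3)*exp(-x))


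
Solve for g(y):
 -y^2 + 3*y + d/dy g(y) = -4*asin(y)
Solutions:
 g(y) = C1 + y^3/3 - 3*y^2/2 - 4*y*asin(y) - 4*sqrt(1 - y^2)


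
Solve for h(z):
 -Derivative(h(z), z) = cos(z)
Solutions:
 h(z) = C1 - sin(z)


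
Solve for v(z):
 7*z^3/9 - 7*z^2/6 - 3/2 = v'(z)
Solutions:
 v(z) = C1 + 7*z^4/36 - 7*z^3/18 - 3*z/2


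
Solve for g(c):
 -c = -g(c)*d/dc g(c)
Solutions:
 g(c) = -sqrt(C1 + c^2)
 g(c) = sqrt(C1 + c^2)


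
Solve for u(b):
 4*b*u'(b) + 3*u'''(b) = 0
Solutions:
 u(b) = C1 + Integral(C2*airyai(-6^(2/3)*b/3) + C3*airybi(-6^(2/3)*b/3), b)


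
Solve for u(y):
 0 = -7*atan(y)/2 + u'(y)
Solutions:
 u(y) = C1 + 7*y*atan(y)/2 - 7*log(y^2 + 1)/4


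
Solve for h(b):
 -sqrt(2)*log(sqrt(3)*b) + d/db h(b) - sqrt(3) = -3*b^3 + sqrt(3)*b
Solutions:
 h(b) = C1 - 3*b^4/4 + sqrt(3)*b^2/2 + sqrt(2)*b*log(b) - sqrt(2)*b + sqrt(2)*b*log(3)/2 + sqrt(3)*b


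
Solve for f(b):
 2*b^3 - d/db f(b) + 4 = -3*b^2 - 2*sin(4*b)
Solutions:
 f(b) = C1 + b^4/2 + b^3 + 4*b - cos(4*b)/2


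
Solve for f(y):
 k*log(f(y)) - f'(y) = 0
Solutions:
 li(f(y)) = C1 + k*y


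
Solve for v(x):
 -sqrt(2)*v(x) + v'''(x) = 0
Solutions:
 v(x) = C3*exp(2^(1/6)*x) + (C1*sin(2^(1/6)*sqrt(3)*x/2) + C2*cos(2^(1/6)*sqrt(3)*x/2))*exp(-2^(1/6)*x/2)


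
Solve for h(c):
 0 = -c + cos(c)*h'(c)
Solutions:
 h(c) = C1 + Integral(c/cos(c), c)


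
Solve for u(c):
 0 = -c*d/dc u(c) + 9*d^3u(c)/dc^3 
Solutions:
 u(c) = C1 + Integral(C2*airyai(3^(1/3)*c/3) + C3*airybi(3^(1/3)*c/3), c)


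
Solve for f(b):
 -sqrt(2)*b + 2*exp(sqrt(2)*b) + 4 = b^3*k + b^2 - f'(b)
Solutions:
 f(b) = C1 + b^4*k/4 + b^3/3 + sqrt(2)*b^2/2 - 4*b - sqrt(2)*exp(sqrt(2)*b)


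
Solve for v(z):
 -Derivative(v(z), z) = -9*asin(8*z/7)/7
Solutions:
 v(z) = C1 + 9*z*asin(8*z/7)/7 + 9*sqrt(49 - 64*z^2)/56


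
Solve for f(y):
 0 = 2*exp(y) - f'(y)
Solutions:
 f(y) = C1 + 2*exp(y)


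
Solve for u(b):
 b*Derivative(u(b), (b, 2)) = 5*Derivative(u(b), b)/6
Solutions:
 u(b) = C1 + C2*b^(11/6)


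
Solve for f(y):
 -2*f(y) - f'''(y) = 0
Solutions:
 f(y) = C3*exp(-2^(1/3)*y) + (C1*sin(2^(1/3)*sqrt(3)*y/2) + C2*cos(2^(1/3)*sqrt(3)*y/2))*exp(2^(1/3)*y/2)


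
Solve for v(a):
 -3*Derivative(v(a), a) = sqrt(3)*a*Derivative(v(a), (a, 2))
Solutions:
 v(a) = C1 + C2*a^(1 - sqrt(3))


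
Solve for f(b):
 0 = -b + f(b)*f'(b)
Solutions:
 f(b) = -sqrt(C1 + b^2)
 f(b) = sqrt(C1 + b^2)


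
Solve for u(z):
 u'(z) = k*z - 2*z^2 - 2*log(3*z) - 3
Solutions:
 u(z) = C1 + k*z^2/2 - 2*z^3/3 - 2*z*log(z) - z*log(9) - z


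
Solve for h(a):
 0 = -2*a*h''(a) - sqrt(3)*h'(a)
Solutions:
 h(a) = C1 + C2*a^(1 - sqrt(3)/2)


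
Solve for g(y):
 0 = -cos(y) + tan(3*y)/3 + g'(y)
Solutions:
 g(y) = C1 + log(cos(3*y))/9 + sin(y)


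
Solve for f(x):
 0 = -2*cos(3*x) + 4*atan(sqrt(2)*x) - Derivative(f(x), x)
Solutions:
 f(x) = C1 + 4*x*atan(sqrt(2)*x) - sqrt(2)*log(2*x^2 + 1) - 2*sin(3*x)/3


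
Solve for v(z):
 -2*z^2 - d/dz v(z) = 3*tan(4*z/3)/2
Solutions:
 v(z) = C1 - 2*z^3/3 + 9*log(cos(4*z/3))/8


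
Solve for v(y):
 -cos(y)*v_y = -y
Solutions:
 v(y) = C1 + Integral(y/cos(y), y)


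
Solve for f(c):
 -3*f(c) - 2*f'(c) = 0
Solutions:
 f(c) = C1*exp(-3*c/2)


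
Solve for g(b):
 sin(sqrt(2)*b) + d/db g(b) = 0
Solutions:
 g(b) = C1 + sqrt(2)*cos(sqrt(2)*b)/2


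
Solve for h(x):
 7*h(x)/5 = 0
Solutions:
 h(x) = 0


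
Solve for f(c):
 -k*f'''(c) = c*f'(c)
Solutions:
 f(c) = C1 + Integral(C2*airyai(c*(-1/k)^(1/3)) + C3*airybi(c*(-1/k)^(1/3)), c)


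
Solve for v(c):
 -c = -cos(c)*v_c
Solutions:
 v(c) = C1 + Integral(c/cos(c), c)


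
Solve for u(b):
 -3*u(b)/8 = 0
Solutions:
 u(b) = 0


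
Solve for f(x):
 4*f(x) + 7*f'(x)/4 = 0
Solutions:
 f(x) = C1*exp(-16*x/7)


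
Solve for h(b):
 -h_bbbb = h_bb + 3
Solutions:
 h(b) = C1 + C2*b + C3*sin(b) + C4*cos(b) - 3*b^2/2


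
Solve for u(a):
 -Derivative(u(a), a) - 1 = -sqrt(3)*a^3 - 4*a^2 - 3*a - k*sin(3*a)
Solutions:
 u(a) = C1 + sqrt(3)*a^4/4 + 4*a^3/3 + 3*a^2/2 - a - k*cos(3*a)/3


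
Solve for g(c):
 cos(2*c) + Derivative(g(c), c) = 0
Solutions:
 g(c) = C1 - sin(2*c)/2


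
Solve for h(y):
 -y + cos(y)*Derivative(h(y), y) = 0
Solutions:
 h(y) = C1 + Integral(y/cos(y), y)


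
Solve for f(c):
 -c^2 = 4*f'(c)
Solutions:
 f(c) = C1 - c^3/12


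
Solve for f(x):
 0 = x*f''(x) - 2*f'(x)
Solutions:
 f(x) = C1 + C2*x^3


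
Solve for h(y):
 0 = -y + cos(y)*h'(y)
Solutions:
 h(y) = C1 + Integral(y/cos(y), y)


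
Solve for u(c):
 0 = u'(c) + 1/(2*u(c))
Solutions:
 u(c) = -sqrt(C1 - c)
 u(c) = sqrt(C1 - c)


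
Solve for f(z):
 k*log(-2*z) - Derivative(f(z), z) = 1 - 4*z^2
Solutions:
 f(z) = C1 + k*z*log(-z) + 4*z^3/3 + z*(-k + k*log(2) - 1)


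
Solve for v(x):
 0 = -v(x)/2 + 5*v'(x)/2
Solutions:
 v(x) = C1*exp(x/5)


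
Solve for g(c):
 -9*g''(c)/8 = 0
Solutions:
 g(c) = C1 + C2*c


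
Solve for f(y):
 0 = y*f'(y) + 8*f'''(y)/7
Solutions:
 f(y) = C1 + Integral(C2*airyai(-7^(1/3)*y/2) + C3*airybi(-7^(1/3)*y/2), y)


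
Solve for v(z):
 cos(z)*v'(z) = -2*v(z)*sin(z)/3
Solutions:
 v(z) = C1*cos(z)^(2/3)


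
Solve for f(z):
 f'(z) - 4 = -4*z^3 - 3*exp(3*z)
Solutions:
 f(z) = C1 - z^4 + 4*z - exp(3*z)


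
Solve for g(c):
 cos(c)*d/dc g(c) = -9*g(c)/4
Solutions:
 g(c) = C1*(sin(c) - 1)^(9/8)/(sin(c) + 1)^(9/8)


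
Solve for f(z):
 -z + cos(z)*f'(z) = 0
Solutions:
 f(z) = C1 + Integral(z/cos(z), z)


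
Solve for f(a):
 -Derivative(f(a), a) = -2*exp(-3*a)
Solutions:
 f(a) = C1 - 2*exp(-3*a)/3


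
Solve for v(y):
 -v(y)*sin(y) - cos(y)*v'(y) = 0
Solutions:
 v(y) = C1*cos(y)


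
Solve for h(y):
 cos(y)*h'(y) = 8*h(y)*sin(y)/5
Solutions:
 h(y) = C1/cos(y)^(8/5)


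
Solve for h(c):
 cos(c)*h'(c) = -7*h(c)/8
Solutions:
 h(c) = C1*(sin(c) - 1)^(7/16)/(sin(c) + 1)^(7/16)


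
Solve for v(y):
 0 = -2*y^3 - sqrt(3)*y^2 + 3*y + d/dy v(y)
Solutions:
 v(y) = C1 + y^4/2 + sqrt(3)*y^3/3 - 3*y^2/2


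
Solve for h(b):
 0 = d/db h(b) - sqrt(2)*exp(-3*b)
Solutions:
 h(b) = C1 - sqrt(2)*exp(-3*b)/3


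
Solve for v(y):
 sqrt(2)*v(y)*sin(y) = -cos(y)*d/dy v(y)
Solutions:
 v(y) = C1*cos(y)^(sqrt(2))


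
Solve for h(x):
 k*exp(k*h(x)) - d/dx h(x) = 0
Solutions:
 h(x) = Piecewise((log(-1/(C1*k + k^2*x))/k, Ne(k, 0)), (nan, True))
 h(x) = Piecewise((C1 + k*x, Eq(k, 0)), (nan, True))


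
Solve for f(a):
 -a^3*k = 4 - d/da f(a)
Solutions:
 f(a) = C1 + a^4*k/4 + 4*a


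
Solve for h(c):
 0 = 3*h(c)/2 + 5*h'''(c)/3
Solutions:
 h(c) = C3*exp(-30^(2/3)*c/10) + (C1*sin(3*10^(2/3)*3^(1/6)*c/20) + C2*cos(3*10^(2/3)*3^(1/6)*c/20))*exp(30^(2/3)*c/20)


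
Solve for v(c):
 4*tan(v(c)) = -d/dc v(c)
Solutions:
 v(c) = pi - asin(C1*exp(-4*c))
 v(c) = asin(C1*exp(-4*c))


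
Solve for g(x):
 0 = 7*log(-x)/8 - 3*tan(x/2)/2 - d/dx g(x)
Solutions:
 g(x) = C1 + 7*x*log(-x)/8 - 7*x/8 + 3*log(cos(x/2))


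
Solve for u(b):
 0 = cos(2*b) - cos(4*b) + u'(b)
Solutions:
 u(b) = C1 - sin(2*b)/2 + sin(4*b)/4


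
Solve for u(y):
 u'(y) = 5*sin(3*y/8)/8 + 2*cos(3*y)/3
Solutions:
 u(y) = C1 + 2*sin(3*y)/9 - 5*cos(3*y/8)/3


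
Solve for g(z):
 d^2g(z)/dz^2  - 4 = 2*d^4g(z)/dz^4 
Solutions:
 g(z) = C1 + C2*z + C3*exp(-sqrt(2)*z/2) + C4*exp(sqrt(2)*z/2) + 2*z^2


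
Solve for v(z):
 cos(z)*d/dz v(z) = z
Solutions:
 v(z) = C1 + Integral(z/cos(z), z)


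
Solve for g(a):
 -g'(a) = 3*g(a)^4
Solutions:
 g(a) = (-3^(2/3) - 3*3^(1/6)*I)*(1/(C1 + 3*a))^(1/3)/6
 g(a) = (-3^(2/3) + 3*3^(1/6)*I)*(1/(C1 + 3*a))^(1/3)/6
 g(a) = (1/(C1 + 9*a))^(1/3)


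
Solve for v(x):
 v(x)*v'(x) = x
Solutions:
 v(x) = -sqrt(C1 + x^2)
 v(x) = sqrt(C1 + x^2)


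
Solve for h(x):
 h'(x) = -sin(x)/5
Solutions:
 h(x) = C1 + cos(x)/5


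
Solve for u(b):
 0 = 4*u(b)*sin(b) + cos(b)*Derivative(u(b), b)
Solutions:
 u(b) = C1*cos(b)^4


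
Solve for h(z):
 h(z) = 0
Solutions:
 h(z) = 0


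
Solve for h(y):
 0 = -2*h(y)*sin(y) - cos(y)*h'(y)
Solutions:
 h(y) = C1*cos(y)^2


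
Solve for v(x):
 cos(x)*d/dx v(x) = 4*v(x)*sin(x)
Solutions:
 v(x) = C1/cos(x)^4


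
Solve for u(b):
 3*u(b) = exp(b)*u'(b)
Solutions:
 u(b) = C1*exp(-3*exp(-b))


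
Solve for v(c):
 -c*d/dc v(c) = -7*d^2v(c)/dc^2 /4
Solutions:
 v(c) = C1 + C2*erfi(sqrt(14)*c/7)


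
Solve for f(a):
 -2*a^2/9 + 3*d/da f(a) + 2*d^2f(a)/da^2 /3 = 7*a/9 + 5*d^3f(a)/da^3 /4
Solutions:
 f(a) = C1 + C2*exp(2*a*(2 - sqrt(139))/15) + C3*exp(2*a*(2 + sqrt(139))/15) + 2*a^3/81 + 55*a^2/486 + 25*a/2187


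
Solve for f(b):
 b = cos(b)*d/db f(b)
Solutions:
 f(b) = C1 + Integral(b/cos(b), b)


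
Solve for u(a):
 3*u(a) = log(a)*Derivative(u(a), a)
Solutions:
 u(a) = C1*exp(3*li(a))


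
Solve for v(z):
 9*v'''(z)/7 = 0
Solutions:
 v(z) = C1 + C2*z + C3*z^2


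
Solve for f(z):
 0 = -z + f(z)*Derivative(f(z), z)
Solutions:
 f(z) = -sqrt(C1 + z^2)
 f(z) = sqrt(C1 + z^2)


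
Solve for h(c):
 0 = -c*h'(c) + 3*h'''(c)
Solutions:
 h(c) = C1 + Integral(C2*airyai(3^(2/3)*c/3) + C3*airybi(3^(2/3)*c/3), c)


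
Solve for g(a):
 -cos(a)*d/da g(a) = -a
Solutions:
 g(a) = C1 + Integral(a/cos(a), a)


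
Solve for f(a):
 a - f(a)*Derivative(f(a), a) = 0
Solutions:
 f(a) = -sqrt(C1 + a^2)
 f(a) = sqrt(C1 + a^2)


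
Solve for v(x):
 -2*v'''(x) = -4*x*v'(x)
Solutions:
 v(x) = C1 + Integral(C2*airyai(2^(1/3)*x) + C3*airybi(2^(1/3)*x), x)


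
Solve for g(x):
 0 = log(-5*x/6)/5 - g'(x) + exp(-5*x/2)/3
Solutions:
 g(x) = C1 + x*log(-x)/5 + x*(-log(6) - 1 + log(5))/5 - 2*exp(-5*x/2)/15


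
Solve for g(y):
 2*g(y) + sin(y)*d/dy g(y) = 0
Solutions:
 g(y) = C1*(cos(y) + 1)/(cos(y) - 1)


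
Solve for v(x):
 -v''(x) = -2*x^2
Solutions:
 v(x) = C1 + C2*x + x^4/6


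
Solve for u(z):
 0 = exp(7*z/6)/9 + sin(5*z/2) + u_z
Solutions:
 u(z) = C1 - 2*exp(7*z/6)/21 + 2*cos(5*z/2)/5


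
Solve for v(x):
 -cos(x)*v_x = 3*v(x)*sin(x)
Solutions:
 v(x) = C1*cos(x)^3


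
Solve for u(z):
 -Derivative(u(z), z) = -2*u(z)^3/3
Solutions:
 u(z) = -sqrt(6)*sqrt(-1/(C1 + 2*z))/2
 u(z) = sqrt(6)*sqrt(-1/(C1 + 2*z))/2


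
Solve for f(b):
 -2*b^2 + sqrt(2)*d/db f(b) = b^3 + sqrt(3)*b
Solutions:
 f(b) = C1 + sqrt(2)*b^4/8 + sqrt(2)*b^3/3 + sqrt(6)*b^2/4


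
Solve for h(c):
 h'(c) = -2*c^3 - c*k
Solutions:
 h(c) = C1 - c^4/2 - c^2*k/2


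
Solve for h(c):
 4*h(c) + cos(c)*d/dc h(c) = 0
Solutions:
 h(c) = C1*(sin(c)^2 - 2*sin(c) + 1)/(sin(c)^2 + 2*sin(c) + 1)


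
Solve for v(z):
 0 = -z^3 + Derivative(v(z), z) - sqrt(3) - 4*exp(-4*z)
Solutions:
 v(z) = C1 + z^4/4 + sqrt(3)*z - exp(-4*z)


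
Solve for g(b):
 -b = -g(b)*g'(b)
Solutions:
 g(b) = -sqrt(C1 + b^2)
 g(b) = sqrt(C1 + b^2)


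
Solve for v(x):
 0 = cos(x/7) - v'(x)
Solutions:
 v(x) = C1 + 7*sin(x/7)


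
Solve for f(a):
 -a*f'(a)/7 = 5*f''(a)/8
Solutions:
 f(a) = C1 + C2*erf(2*sqrt(35)*a/35)


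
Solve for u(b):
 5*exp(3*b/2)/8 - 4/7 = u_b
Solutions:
 u(b) = C1 - 4*b/7 + 5*exp(3*b/2)/12


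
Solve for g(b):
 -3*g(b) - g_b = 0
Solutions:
 g(b) = C1*exp(-3*b)


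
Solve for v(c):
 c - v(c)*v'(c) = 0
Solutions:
 v(c) = -sqrt(C1 + c^2)
 v(c) = sqrt(C1 + c^2)


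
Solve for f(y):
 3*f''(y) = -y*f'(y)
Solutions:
 f(y) = C1 + C2*erf(sqrt(6)*y/6)


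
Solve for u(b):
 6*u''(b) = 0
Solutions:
 u(b) = C1 + C2*b


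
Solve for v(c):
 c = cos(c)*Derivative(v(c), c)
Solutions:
 v(c) = C1 + Integral(c/cos(c), c)


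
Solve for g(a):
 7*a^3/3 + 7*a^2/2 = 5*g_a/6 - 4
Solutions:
 g(a) = C1 + 7*a^4/10 + 7*a^3/5 + 24*a/5


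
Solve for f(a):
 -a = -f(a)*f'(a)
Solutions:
 f(a) = -sqrt(C1 + a^2)
 f(a) = sqrt(C1 + a^2)


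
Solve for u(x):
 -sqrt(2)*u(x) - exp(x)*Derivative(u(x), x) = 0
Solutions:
 u(x) = C1*exp(sqrt(2)*exp(-x))


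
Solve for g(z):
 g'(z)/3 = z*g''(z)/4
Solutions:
 g(z) = C1 + C2*z^(7/3)


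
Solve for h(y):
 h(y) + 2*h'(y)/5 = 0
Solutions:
 h(y) = C1*exp(-5*y/2)


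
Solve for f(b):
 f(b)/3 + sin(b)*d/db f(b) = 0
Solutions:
 f(b) = C1*(cos(b) + 1)^(1/6)/(cos(b) - 1)^(1/6)


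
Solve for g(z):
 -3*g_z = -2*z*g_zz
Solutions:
 g(z) = C1 + C2*z^(5/2)


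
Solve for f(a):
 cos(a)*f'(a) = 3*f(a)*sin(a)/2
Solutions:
 f(a) = C1/cos(a)^(3/2)


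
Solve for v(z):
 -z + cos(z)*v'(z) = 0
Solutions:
 v(z) = C1 + Integral(z/cos(z), z)


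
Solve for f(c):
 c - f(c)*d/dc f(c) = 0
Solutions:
 f(c) = -sqrt(C1 + c^2)
 f(c) = sqrt(C1 + c^2)


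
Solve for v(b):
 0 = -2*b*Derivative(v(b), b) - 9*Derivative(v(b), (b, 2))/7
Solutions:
 v(b) = C1 + C2*erf(sqrt(7)*b/3)


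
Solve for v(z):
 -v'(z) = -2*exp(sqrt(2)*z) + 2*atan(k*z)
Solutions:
 v(z) = C1 - 2*Piecewise((z*atan(k*z) - log(k^2*z^2 + 1)/(2*k), Ne(k, 0)), (0, True)) + sqrt(2)*exp(sqrt(2)*z)


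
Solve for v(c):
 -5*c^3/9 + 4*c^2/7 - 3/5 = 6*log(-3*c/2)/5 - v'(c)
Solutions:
 v(c) = C1 + 5*c^4/36 - 4*c^3/21 + 6*c*log(-c)/5 + 3*c*(-2*log(2) - 1 + 2*log(3))/5


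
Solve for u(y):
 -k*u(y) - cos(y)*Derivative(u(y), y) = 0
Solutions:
 u(y) = C1*exp(k*(log(sin(y) - 1) - log(sin(y) + 1))/2)


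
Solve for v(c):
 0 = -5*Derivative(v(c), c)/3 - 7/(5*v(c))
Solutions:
 v(c) = -sqrt(C1 - 42*c)/5
 v(c) = sqrt(C1 - 42*c)/5


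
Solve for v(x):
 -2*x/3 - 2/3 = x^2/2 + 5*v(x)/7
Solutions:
 v(x) = -7*x^2/10 - 14*x/15 - 14/15


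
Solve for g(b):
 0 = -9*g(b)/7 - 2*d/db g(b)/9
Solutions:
 g(b) = C1*exp(-81*b/14)


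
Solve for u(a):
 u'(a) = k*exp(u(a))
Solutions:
 u(a) = log(-1/(C1 + a*k))


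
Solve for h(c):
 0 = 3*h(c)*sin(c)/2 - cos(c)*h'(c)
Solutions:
 h(c) = C1/cos(c)^(3/2)


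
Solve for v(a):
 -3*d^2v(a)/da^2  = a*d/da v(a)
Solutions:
 v(a) = C1 + C2*erf(sqrt(6)*a/6)


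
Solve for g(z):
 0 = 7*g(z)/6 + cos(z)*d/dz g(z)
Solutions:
 g(z) = C1*(sin(z) - 1)^(7/12)/(sin(z) + 1)^(7/12)


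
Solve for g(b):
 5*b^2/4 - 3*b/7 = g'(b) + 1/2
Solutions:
 g(b) = C1 + 5*b^3/12 - 3*b^2/14 - b/2


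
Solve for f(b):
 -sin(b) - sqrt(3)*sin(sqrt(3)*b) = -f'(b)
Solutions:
 f(b) = C1 - cos(b) - cos(sqrt(3)*b)


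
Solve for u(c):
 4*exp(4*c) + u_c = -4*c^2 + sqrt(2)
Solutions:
 u(c) = C1 - 4*c^3/3 + sqrt(2)*c - exp(4*c)


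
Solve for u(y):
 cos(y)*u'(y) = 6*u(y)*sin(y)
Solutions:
 u(y) = C1/cos(y)^6


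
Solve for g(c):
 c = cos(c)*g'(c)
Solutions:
 g(c) = C1 + Integral(c/cos(c), c)


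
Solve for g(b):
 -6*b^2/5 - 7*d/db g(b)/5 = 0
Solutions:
 g(b) = C1 - 2*b^3/7


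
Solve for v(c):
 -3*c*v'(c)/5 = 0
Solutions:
 v(c) = C1


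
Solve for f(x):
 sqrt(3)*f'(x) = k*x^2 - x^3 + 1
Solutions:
 f(x) = C1 + sqrt(3)*k*x^3/9 - sqrt(3)*x^4/12 + sqrt(3)*x/3


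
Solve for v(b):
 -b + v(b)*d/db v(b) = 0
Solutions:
 v(b) = -sqrt(C1 + b^2)
 v(b) = sqrt(C1 + b^2)


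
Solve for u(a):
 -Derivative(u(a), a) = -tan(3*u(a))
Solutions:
 u(a) = -asin(C1*exp(3*a))/3 + pi/3
 u(a) = asin(C1*exp(3*a))/3


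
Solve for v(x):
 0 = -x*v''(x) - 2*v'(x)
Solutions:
 v(x) = C1 + C2/x


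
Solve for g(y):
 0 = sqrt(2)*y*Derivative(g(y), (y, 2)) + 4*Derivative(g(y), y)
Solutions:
 g(y) = C1 + C2*y^(1 - 2*sqrt(2))


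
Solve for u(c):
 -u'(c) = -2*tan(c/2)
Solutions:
 u(c) = C1 - 4*log(cos(c/2))


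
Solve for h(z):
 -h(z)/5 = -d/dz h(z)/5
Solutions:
 h(z) = C1*exp(z)


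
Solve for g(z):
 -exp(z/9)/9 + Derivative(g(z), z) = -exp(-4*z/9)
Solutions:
 g(z) = C1 + exp(z/9) + 9*exp(-4*z/9)/4


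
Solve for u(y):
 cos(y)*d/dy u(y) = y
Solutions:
 u(y) = C1 + Integral(y/cos(y), y)


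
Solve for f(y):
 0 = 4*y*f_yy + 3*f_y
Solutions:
 f(y) = C1 + C2*y^(1/4)


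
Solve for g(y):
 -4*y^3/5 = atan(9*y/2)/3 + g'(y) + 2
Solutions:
 g(y) = C1 - y^4/5 - y*atan(9*y/2)/3 - 2*y + log(81*y^2 + 4)/27


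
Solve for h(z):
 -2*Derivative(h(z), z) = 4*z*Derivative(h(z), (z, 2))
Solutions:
 h(z) = C1 + C2*sqrt(z)


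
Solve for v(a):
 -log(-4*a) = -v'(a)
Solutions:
 v(a) = C1 + a*log(-a) + a*(-1 + 2*log(2))


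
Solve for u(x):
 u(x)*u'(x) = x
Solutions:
 u(x) = -sqrt(C1 + x^2)
 u(x) = sqrt(C1 + x^2)


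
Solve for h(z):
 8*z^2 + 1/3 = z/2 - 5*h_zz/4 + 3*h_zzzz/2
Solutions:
 h(z) = C1 + C2*z + C3*exp(-sqrt(30)*z/6) + C4*exp(sqrt(30)*z/6) - 8*z^4/15 + z^3/15 - 586*z^2/75


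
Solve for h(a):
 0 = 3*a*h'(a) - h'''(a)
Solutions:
 h(a) = C1 + Integral(C2*airyai(3^(1/3)*a) + C3*airybi(3^(1/3)*a), a)


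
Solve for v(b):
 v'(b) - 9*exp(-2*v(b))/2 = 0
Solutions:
 v(b) = log(-sqrt(C1 + 9*b))
 v(b) = log(C1 + 9*b)/2


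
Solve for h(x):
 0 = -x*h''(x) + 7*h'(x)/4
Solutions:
 h(x) = C1 + C2*x^(11/4)


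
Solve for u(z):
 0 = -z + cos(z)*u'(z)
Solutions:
 u(z) = C1 + Integral(z/cos(z), z)


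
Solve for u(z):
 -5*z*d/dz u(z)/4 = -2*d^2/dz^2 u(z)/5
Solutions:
 u(z) = C1 + C2*erfi(5*z/4)


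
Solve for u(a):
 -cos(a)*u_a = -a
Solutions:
 u(a) = C1 + Integral(a/cos(a), a)


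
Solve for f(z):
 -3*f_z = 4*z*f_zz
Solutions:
 f(z) = C1 + C2*z^(1/4)


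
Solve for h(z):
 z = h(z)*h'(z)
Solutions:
 h(z) = -sqrt(C1 + z^2)
 h(z) = sqrt(C1 + z^2)


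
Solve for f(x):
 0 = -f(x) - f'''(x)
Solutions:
 f(x) = C3*exp(-x) + (C1*sin(sqrt(3)*x/2) + C2*cos(sqrt(3)*x/2))*exp(x/2)


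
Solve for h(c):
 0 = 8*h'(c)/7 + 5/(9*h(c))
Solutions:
 h(c) = -sqrt(C1 - 35*c)/6
 h(c) = sqrt(C1 - 35*c)/6


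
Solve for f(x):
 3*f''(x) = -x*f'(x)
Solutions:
 f(x) = C1 + C2*erf(sqrt(6)*x/6)


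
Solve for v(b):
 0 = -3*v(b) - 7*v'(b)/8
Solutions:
 v(b) = C1*exp(-24*b/7)


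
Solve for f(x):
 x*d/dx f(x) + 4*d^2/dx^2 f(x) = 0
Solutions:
 f(x) = C1 + C2*erf(sqrt(2)*x/4)


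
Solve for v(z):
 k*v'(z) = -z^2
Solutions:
 v(z) = C1 - z^3/(3*k)


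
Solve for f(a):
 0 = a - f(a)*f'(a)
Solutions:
 f(a) = -sqrt(C1 + a^2)
 f(a) = sqrt(C1 + a^2)


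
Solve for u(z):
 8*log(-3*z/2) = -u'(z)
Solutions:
 u(z) = C1 - 8*z*log(-z) + 8*z*(-log(3) + log(2) + 1)


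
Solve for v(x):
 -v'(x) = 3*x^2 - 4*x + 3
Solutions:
 v(x) = C1 - x^3 + 2*x^2 - 3*x


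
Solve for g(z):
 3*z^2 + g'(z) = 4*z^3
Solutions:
 g(z) = C1 + z^4 - z^3


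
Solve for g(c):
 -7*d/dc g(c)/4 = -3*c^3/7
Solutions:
 g(c) = C1 + 3*c^4/49


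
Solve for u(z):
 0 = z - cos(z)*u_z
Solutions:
 u(z) = C1 + Integral(z/cos(z), z)


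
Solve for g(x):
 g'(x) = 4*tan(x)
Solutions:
 g(x) = C1 - 4*log(cos(x))


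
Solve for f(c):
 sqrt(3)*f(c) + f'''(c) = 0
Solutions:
 f(c) = C3*exp(-3^(1/6)*c) + (C1*sin(3^(2/3)*c/2) + C2*cos(3^(2/3)*c/2))*exp(3^(1/6)*c/2)


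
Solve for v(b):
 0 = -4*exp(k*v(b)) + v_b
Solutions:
 v(b) = Piecewise((log(-1/(C1*k + 4*b*k))/k, Ne(k, 0)), (nan, True))
 v(b) = Piecewise((C1 + 4*b, Eq(k, 0)), (nan, True))


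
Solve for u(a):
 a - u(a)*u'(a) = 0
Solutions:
 u(a) = -sqrt(C1 + a^2)
 u(a) = sqrt(C1 + a^2)


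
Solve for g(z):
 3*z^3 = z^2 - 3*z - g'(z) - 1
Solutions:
 g(z) = C1 - 3*z^4/4 + z^3/3 - 3*z^2/2 - z


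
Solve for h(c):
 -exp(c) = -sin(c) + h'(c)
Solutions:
 h(c) = C1 - exp(c) - cos(c)


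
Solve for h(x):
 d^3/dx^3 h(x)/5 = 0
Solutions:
 h(x) = C1 + C2*x + C3*x^2


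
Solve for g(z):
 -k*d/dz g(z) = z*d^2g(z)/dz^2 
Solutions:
 g(z) = C1 + z^(1 - re(k))*(C2*sin(log(z)*Abs(im(k))) + C3*cos(log(z)*im(k)))


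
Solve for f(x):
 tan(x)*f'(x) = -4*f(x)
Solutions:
 f(x) = C1/sin(x)^4


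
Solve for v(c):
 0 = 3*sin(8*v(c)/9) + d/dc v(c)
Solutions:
 3*c + 9*log(cos(8*v(c)/9) - 1)/16 - 9*log(cos(8*v(c)/9) + 1)/16 = C1


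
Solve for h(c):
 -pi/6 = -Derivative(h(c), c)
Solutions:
 h(c) = C1 + pi*c/6


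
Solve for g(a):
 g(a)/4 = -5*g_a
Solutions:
 g(a) = C1*exp(-a/20)


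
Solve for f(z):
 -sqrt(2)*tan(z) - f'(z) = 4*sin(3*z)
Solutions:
 f(z) = C1 + sqrt(2)*log(cos(z)) + 4*cos(3*z)/3


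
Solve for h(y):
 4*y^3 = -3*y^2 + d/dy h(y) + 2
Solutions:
 h(y) = C1 + y^4 + y^3 - 2*y


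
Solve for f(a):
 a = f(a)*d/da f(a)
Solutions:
 f(a) = -sqrt(C1 + a^2)
 f(a) = sqrt(C1 + a^2)


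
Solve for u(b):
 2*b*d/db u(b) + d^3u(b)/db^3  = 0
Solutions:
 u(b) = C1 + Integral(C2*airyai(-2^(1/3)*b) + C3*airybi(-2^(1/3)*b), b)


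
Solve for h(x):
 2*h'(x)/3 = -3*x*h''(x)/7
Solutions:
 h(x) = C1 + C2/x^(5/9)


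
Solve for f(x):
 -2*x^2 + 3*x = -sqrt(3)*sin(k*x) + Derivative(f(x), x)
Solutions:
 f(x) = C1 - 2*x^3/3 + 3*x^2/2 - sqrt(3)*cos(k*x)/k


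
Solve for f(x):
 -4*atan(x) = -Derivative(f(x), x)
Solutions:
 f(x) = C1 + 4*x*atan(x) - 2*log(x^2 + 1)


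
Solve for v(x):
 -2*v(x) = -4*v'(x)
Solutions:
 v(x) = C1*exp(x/2)


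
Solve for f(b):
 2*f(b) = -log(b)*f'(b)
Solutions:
 f(b) = C1*exp(-2*li(b))


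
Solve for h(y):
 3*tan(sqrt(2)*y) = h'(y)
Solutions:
 h(y) = C1 - 3*sqrt(2)*log(cos(sqrt(2)*y))/2


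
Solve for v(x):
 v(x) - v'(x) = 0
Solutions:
 v(x) = C1*exp(x)


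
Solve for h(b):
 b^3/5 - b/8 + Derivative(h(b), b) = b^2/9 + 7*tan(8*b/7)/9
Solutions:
 h(b) = C1 - b^4/20 + b^3/27 + b^2/16 - 49*log(cos(8*b/7))/72


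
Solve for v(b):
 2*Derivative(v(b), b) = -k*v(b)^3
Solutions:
 v(b) = -sqrt(-1/(C1 - b*k))
 v(b) = sqrt(-1/(C1 - b*k))


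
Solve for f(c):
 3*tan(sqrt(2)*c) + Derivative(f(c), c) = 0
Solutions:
 f(c) = C1 + 3*sqrt(2)*log(cos(sqrt(2)*c))/2


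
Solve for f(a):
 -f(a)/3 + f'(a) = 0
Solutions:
 f(a) = C1*exp(a/3)


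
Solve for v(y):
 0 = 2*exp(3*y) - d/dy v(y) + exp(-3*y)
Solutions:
 v(y) = C1 + 2*exp(3*y)/3 - exp(-3*y)/3
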